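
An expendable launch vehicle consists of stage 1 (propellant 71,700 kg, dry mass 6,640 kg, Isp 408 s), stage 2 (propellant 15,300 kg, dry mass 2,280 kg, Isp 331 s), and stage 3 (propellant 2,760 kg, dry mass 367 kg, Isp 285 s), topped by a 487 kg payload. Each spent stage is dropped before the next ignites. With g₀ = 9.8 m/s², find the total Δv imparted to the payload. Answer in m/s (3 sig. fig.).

Δv ≈ 13300 m/s

Ignition mass of stage 1 = 71,700+6,640 + 15,300+2,280 + 2,760+367 + 487 = 99,534 kg.
Stage 1: m₀ = 99,534 kg, m_f = 99,534 − 71,700 = 27,834 kg; Δv = 408×9.8×ln(3.576) = 3998.4×1.2742 ≈ 5095 m/s.
Stage 2: m₀ = 21,194 kg, m_f = 21,194 − 15,300 = 5,894 kg; Δv = 331×9.8×ln(3.596) = 3243.8×1.2798 ≈ 4151 m/s.
Stage 3: m₀ = 3,614 kg, m_f = 3,614 − 2,760 = 854 kg; Δv = 285×9.8×ln(4.232) = 2793.0×1.4426 ≈ 4029 m/s.
Total Δv = 5095 + 4151 + 4029 = 13275 m/s.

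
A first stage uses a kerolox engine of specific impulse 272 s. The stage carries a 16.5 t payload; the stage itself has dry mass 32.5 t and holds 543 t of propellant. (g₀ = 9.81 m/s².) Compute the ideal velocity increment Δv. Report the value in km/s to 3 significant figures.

Δv ≈ 6.65 km/s

v_e = Isp · g₀ = 272 × 9.81 = 2668.3 m/s.
m₀ = payload + dry + propellant = 16.5 + 32.5 + 543 = 592 t.
m_f = payload + dry = 16.5 + 32.5 = 49 t.
From the ideal rocket equation, Δv = v_e · ln(m₀/m_f) = 2668.3 × ln(12.08) = 2668.3 × 2.4917 ≈ 6648.6 m/s.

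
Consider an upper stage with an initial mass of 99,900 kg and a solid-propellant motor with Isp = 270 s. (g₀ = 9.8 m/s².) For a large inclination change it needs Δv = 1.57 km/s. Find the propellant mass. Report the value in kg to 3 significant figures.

v_e = Isp · g₀ = 270 × 9.8 = 2646.0 m/s.
From the ideal rocket equation, m₀/m_f = exp(Δv / v_e) = exp(1570 / 2646.0) = exp(0.5933) = 1.8100.
m_f = 99,900 / 1.8100 = 55,193.4 kg, so propellant = m₀ − m_f = 99,900 − 55,193.4 = 44,706.6 kg.

propellant mass ≈ 44700 kg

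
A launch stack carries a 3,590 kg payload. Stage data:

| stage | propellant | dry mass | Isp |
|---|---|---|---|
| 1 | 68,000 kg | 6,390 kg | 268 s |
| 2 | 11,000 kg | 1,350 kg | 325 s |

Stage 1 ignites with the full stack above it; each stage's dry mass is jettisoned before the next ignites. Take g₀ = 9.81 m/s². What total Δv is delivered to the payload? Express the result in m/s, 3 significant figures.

Ignition mass of stage 1 = 68,000+6,390 + 11,000+1,350 + 3,590 = 90,330 kg.
Stage 1: m₀ = 90,330 kg, m_f = 90,330 − 68,000 = 22,330 kg; Δv = 268×9.81×ln(4.045) = 2629.1×1.3975 ≈ 3674 m/s.
Stage 2: m₀ = 15,940 kg, m_f = 15,940 − 11,000 = 4,940 kg; Δv = 325×9.81×ln(3.227) = 3188.2×1.1715 ≈ 3735 m/s.
Total Δv = 3674 + 3735 = 7409 m/s.

Δv ≈ 7410 m/s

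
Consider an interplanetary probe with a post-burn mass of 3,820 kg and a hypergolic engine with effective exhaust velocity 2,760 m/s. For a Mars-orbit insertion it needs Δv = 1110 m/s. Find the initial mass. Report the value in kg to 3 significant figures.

initial mass ≈ 5710 kg

By the Tsiolkovsky rocket equation, m₀/m_f = exp(Δv / v_e) = exp(1110 / 2760.0) = exp(0.4022) = 1.4951.
m₀ = m_f × 1.4951 = 3,820 × 1.4951 = 5,711.28 kg.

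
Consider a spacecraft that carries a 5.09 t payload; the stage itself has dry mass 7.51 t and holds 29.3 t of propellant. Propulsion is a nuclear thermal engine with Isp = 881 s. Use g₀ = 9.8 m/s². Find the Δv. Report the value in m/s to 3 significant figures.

Δv ≈ 10400 m/s

v_e = Isp · g₀ = 881 × 9.8 = 8633.8 m/s.
m₀ = payload + dry + propellant = 5.09 + 7.51 + 29.3 = 41.9 t.
m_f = payload + dry = 5.09 + 7.51 = 12.6 t.
Rocket equation: Δv = v_e · ln(m₀/m_f) = 8633.8 × ln(3.325) = 8633.8 × 1.2016 ≈ 10374.3 m/s.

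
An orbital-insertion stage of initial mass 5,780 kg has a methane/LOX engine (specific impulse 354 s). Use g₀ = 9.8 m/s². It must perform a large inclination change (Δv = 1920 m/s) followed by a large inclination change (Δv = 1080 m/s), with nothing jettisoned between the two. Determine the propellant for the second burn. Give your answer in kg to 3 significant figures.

propellant for the second burn ≈ 889 kg

v_e = Isp · g₀ = 354 × 9.8 = 3469.2 m/s.
After the first burn: m = 5780 × exp(−1920/3469.2) = 5780 × 0.57497 = 3,323.33 kg.
After the second burn: m = 3,323.33 × exp(−1080/3469.2) = 3,323.33 × 0.73249 = 2,434.31 kg.
Second-burn propellant = 3,323.33 − 2,434.31 = 889.02 kg.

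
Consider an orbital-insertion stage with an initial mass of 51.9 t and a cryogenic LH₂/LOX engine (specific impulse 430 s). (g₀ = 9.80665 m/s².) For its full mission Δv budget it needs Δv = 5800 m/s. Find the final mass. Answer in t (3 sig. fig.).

v_e = Isp · g₀ = 430 × 9.80665 = 4216.9 m/s.
Rocket equation: m₀/m_f = exp(Δv / v_e) = exp(5800 / 4216.9) = exp(1.3754) = 3.9568.
m_f = m₀ / 3.9568 = 51.9 / 3.9568 = 13.1167 t.

final mass ≈ 13.1 t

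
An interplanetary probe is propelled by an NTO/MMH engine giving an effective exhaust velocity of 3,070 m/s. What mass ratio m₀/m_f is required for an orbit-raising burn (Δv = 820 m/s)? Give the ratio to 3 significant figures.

m₀/m_f = exp(Δv / v_e) = exp(820 / 3070.0) = exp(0.2671) = 1.3062.

mass ratio ≈ 1.31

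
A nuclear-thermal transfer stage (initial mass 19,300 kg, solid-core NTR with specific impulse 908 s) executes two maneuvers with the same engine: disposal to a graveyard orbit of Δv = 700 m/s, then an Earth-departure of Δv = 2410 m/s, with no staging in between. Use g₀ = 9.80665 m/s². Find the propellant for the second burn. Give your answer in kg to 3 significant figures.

propellant for the second burn ≈ 4230 kg

v_e = Isp · g₀ = 908 × 9.80665 = 8904.4 m/s.
After the first burn: m = 19300 × exp(−700/8904.4) = 19300 × 0.92440 = 17,840.9 kg.
After the second burn: m = 17,840.9 × exp(−2410/8904.4) = 17,840.9 × 0.76288 = 13,610.5 kg.
Second-burn propellant = 17,840.9 − 13,610.5 = 4,230.4 kg.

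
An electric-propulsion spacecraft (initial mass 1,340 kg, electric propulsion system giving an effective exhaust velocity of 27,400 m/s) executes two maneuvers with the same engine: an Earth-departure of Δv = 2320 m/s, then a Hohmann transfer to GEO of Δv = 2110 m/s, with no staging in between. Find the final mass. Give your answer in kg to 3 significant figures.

final mass ≈ 1140 kg

After the first burn: m = 1340 × exp(−2320/27400.0) = 1340 × 0.91881 = 1,231.21 kg.
After the second burn: m = 1,231.21 × exp(−2110/27400.0) = 1,231.21 × 0.92588 = 1,139.95 kg.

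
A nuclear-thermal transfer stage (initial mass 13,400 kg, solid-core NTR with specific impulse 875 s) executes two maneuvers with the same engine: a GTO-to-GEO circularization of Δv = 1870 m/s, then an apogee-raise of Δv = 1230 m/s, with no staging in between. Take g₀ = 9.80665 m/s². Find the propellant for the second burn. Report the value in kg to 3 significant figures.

v_e = Isp · g₀ = 875 × 9.80665 = 8580.8 m/s.
After the first burn: m = 13400 × exp(−1870/8580.8) = 13400 × 0.80418 = 10,776 kg.
After the second burn: m = 10,776 × exp(−1230/8580.8) = 10,776 × 0.86646 = 9,336.97 kg.
Second-burn propellant = 10,776 − 9,336.97 = 1,439.03 kg.

propellant for the second burn ≈ 1440 kg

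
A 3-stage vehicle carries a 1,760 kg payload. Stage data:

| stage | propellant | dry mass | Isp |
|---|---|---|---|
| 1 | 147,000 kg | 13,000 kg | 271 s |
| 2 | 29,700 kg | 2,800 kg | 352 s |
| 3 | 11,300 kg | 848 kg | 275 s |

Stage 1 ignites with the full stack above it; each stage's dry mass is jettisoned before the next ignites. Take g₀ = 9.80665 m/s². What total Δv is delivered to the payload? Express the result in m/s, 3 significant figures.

Δv ≈ 11400 m/s

Ignition mass of stage 1 = 147,000+13,000 + 29,700+2,800 + 11,300+848 + 1,760 = 206,408 kg.
Stage 1: m₀ = 206,408 kg, m_f = 206,408 − 147,000 = 59,408 kg; Δv = 271×9.80665×ln(3.474) = 2657.6×1.2454 ≈ 3310 m/s.
Stage 2: m₀ = 46,408 kg, m_f = 46,408 − 29,700 = 16,708 kg; Δv = 352×9.80665×ln(2.778) = 3451.9×1.0216 ≈ 3526 m/s.
Stage 3: m₀ = 13,908 kg, m_f = 13,908 − 11,300 = 2,608 kg; Δv = 275×9.80665×ln(5.333) = 2696.8×1.6739 ≈ 4514 m/s.
Total Δv = 3310 + 3526 + 4514 = 11350 m/s.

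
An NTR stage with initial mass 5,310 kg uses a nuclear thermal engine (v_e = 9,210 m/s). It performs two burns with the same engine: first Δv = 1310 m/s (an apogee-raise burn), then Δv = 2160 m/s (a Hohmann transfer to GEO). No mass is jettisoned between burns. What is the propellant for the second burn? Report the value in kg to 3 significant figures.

After the first burn: m = 5310 × exp(−1310/9210.0) = 5310 × 0.86742 = 4,606 kg.
After the second burn: m = 4,606 × exp(−2160/9210.0) = 4,606 × 0.79094 = 3,643.07 kg.
Second-burn propellant = 4,606 − 3,643.07 = 962.93 kg.

propellant for the second burn ≈ 963 kg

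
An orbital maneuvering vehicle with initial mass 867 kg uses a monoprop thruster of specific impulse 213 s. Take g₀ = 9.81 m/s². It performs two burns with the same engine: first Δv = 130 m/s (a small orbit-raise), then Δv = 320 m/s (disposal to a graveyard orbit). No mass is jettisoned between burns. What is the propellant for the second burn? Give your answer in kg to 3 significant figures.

propellant for the second burn ≈ 116 kg

v_e = Isp · g₀ = 213 × 9.81 = 2089.5 m/s.
After the first burn: m = 867 × exp(−130/2089.5) = 867 × 0.93968 = 814.703 kg.
After the second burn: m = 814.703 × exp(−320/2089.5) = 814.703 × 0.85801 = 699.023 kg.
Second-burn propellant = 814.703 − 699.023 = 115.68 kg.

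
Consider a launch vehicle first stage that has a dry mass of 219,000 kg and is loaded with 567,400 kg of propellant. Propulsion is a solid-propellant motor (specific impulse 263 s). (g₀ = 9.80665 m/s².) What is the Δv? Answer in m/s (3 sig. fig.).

v_e = Isp · g₀ = 263 × 9.80665 = 2579.1 m/s.
m₀ = m_dry + m_prop = 219,000 + 567,400 = 786,400 kg.
Δv = v_e · ln(m₀/m_f) = 2579.1 × ln(3.591) = 2579.1 × 1.2784 ≈ 3297.2 m/s.

Δv ≈ 3300 m/s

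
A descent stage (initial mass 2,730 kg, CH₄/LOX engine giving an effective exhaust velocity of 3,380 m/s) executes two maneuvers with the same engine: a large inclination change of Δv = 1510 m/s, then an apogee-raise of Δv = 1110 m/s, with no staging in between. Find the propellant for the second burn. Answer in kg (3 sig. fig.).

After the first burn: m = 2730 × exp(−1510/3380.0) = 2730 × 0.63971 = 1,746.41 kg.
After the second burn: m = 1,746.41 × exp(−1110/3380.0) = 1,746.41 × 0.72007 = 1,257.54 kg.
Second-burn propellant = 1,746.41 − 1,257.54 = 488.87 kg.

propellant for the second burn ≈ 489 kg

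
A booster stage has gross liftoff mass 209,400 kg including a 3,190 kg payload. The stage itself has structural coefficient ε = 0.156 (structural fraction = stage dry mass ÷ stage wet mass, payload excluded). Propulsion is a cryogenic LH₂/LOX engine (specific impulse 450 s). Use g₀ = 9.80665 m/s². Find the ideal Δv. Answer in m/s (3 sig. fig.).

Stage wet mass = m₀ − payload = 209,400 − 3,190 = 206,210 kg.
Stage dry mass = ε × stage wet mass = 0.156 × 206,210 = 32,168.8 kg.
Burnout mass m_f = stage dry + payload = 32,168.8 + 3,190 = 35,358.8 kg.
v_e = Isp · g₀ = 450 × 9.80665 = 4413.0 m/s.
From the ideal rocket equation, Δv = v_e · ln(209,400/35,358.8) = 4413.0 × ln(5.922) = 4413.0 × 1.7787 ≈ 7849 m/s.

Δv ≈ 7850 m/s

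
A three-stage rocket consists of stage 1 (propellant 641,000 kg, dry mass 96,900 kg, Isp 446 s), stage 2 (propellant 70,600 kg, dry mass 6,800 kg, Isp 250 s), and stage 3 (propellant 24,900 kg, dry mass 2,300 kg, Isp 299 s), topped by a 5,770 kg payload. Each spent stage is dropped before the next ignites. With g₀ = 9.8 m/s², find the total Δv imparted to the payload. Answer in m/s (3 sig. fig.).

Ignition mass of stage 1 = 641,000+96,900 + 70,600+6,800 + 24,900+2,300 + 5,770 = 848,270 kg.
Stage 1: m₀ = 848,270 kg, m_f = 848,270 − 641,000 = 207,270 kg; Δv = 446×9.8×ln(4.093) = 4370.8×1.4092 ≈ 6159 m/s.
Stage 2: m₀ = 110,370 kg, m_f = 110,370 − 70,600 = 39,770 kg; Δv = 250×9.8×ln(2.775) = 2450.0×1.0207 ≈ 2501 m/s.
Stage 3: m₀ = 32,970 kg, m_f = 32,970 − 24,900 = 8,070 kg; Δv = 299×9.8×ln(4.086) = 2930.2×1.4074 ≈ 4124 m/s.
Total Δv = 6159 + 2501 + 4124 = 12784 m/s.

Δv ≈ 12800 m/s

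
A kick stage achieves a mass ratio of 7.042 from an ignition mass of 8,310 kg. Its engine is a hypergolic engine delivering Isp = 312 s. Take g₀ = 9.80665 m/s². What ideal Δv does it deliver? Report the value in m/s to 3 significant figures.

v_e = Isp · g₀ = 312 × 9.80665 = 3059.7 m/s.
By the Tsiolkovsky rocket equation, Δv = v_e · ln(7.042) = 3059.7 × 1.9519 ≈ 5972.2 m/s.

Δv ≈ 5970 m/s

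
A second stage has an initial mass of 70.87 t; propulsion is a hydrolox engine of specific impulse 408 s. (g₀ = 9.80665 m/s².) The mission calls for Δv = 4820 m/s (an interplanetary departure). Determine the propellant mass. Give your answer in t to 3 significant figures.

v_e = Isp · g₀ = 408 × 9.80665 = 4001.1 m/s.
Rocket equation: m₀/m_f = exp(Δv / v_e) = exp(4820 / 4001.1) = exp(1.2047) = 3.3356.
m_f = 70.87 / 3.3356 = 21.2466 t, so propellant = m₀ − m_f = 70.87 − 21.2466 = 49.6234 t.

propellant mass ≈ 49.6 t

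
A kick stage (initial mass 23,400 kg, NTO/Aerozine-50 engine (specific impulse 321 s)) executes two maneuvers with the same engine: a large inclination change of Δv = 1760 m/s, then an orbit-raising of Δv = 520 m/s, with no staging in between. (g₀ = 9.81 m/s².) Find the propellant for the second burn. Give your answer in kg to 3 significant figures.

propellant for the second burn ≈ 2040 kg

v_e = Isp · g₀ = 321 × 9.81 = 3149.0 m/s.
After the first burn: m = 23400 × exp(−1760/3149.0) = 23400 × 0.57183 = 13,380.8 kg.
After the second burn: m = 13,380.8 × exp(−520/3149.0) = 13,380.8 × 0.84778 = 11,344 kg.
Second-burn propellant = 13,380.8 − 11,344 = 2,036.8 kg.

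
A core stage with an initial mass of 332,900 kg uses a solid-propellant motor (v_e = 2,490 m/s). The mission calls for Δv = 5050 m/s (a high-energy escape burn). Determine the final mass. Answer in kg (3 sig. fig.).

m₀/m_f = exp(Δv / v_e) = exp(5050 / 2490.0) = exp(2.0281) = 7.5997.
m_f = m₀ / 7.5997 = 332,900 / 7.5997 = 43,804.4 kg.

final mass ≈ 43800 kg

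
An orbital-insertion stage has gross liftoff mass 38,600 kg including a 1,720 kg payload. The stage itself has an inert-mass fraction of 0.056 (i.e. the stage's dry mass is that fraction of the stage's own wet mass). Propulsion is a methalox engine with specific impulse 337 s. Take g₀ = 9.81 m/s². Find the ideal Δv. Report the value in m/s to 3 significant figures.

Stage wet mass = m₀ − payload = 38,600 − 1,720 = 36,880 kg.
Stage dry mass = ε × stage wet mass = 0.056 × 36,880 = 2,065.28 kg.
Burnout mass m_f = stage dry + payload = 2,065.28 + 1,720 = 3,785.28 kg.
v_e = Isp · g₀ = 337 × 9.81 = 3306.0 m/s.
From the ideal rocket equation, Δv = v_e · ln(38,600/3,785.28) = 3306.0 × ln(10.2) = 3306.0 × 2.3221 ≈ 7677 m/s.

Δv ≈ 7680 m/s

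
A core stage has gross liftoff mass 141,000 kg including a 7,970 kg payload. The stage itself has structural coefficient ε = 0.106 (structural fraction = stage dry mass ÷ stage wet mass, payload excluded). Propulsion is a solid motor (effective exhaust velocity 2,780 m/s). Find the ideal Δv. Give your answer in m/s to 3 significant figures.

Stage wet mass = m₀ − payload = 141,000 − 7,970 = 133,030 kg.
Stage dry mass = ε × stage wet mass = 0.106 × 133,030 = 14,101.2 kg.
Burnout mass m_f = stage dry + payload = 14,101.2 + 7,970 = 22,071.2 kg.
By the Tsiolkovsky rocket equation, Δv = v_e · ln(141,000/22,071.2) = 2780.0 × ln(6.388) = 2780.0 × 1.8545 ≈ 5155 m/s.

Δv ≈ 5160 m/s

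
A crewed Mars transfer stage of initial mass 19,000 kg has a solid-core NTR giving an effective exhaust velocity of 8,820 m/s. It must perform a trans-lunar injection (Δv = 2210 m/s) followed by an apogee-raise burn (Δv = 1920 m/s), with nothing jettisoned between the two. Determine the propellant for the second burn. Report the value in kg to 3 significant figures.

After the first burn: m = 19000 × exp(−2210/8820.0) = 19000 × 0.77836 = 14,788.8 kg.
After the second burn: m = 14,788.8 × exp(−1920/8820.0) = 14,788.8 × 0.80438 = 11,895.8 kg.
Second-burn propellant = 14,788.8 − 11,895.8 = 2,893 kg.

propellant for the second burn ≈ 2890 kg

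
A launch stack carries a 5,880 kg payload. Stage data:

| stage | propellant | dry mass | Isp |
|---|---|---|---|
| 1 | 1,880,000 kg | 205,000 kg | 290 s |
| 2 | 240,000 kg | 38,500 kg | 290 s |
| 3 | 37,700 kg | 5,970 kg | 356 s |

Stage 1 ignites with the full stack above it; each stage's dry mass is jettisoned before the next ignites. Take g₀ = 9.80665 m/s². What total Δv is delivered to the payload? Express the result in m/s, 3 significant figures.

Δv ≈ 13000 m/s

Ignition mass of stage 1 = 1,880,000+205,000 + 240,000+38,500 + 37,700+5,970 + 5,880 = 2,413,050 kg.
Stage 1: m₀ = 2,413,050 kg, m_f = 2,413,050 − 1,880,000 = 533,050 kg; Δv = 290×9.80665×ln(4.527) = 2843.9×1.5100 ≈ 4294 m/s.
Stage 2: m₀ = 328,050 kg, m_f = 328,050 − 240,000 = 88,050 kg; Δv = 290×9.80665×ln(3.726) = 2843.9×1.3153 ≈ 3741 m/s.
Stage 3: m₀ = 49,550 kg, m_f = 49,550 − 37,700 = 11,850 kg; Δv = 356×9.80665×ln(4.181) = 3491.2×1.4307 ≈ 4995 m/s.
Total Δv = 4294 + 3741 + 4995 = 13030 m/s.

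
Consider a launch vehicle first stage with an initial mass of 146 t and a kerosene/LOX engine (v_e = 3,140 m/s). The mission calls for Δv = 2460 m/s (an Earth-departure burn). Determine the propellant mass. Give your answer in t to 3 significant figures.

Using Δv = v_e ln(m₀/m_f): m₀/m_f = exp(Δv / v_e) = exp(2460 / 3140.0) = exp(0.7834) = 2.1890.
m_f = 146 / 2.1890 = 66.6971 t, so propellant = m₀ − m_f = 146 − 66.6971 = 79.3029 t.

propellant mass ≈ 79.3 t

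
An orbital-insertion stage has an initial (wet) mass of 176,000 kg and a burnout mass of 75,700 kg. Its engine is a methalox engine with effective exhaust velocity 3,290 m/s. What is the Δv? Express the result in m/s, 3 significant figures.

Δv = v_e · ln(m₀/m_f) = 3290.0 × ln(2.325) = 3290.0 × 0.8437 ≈ 2775.8 m/s.

Δv ≈ 2780 m/s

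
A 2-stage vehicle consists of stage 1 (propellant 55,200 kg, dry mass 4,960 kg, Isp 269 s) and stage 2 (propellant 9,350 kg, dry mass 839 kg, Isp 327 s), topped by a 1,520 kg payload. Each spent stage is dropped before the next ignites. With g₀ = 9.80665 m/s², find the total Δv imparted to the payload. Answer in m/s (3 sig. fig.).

Δv ≈ 8990 m/s

Ignition mass of stage 1 = 55,200+4,960 + 9,350+839 + 1,520 = 71,869 kg.
Stage 1: m₀ = 71,869 kg, m_f = 71,869 − 55,200 = 16,669 kg; Δv = 269×9.80665×ln(4.312) = 2638.0×1.4613 ≈ 3855 m/s.
Stage 2: m₀ = 11,709 kg, m_f = 11,709 − 9,350 = 2,359 kg; Δv = 327×9.80665×ln(4.964) = 3206.8×1.6021 ≈ 5138 m/s.
Total Δv = 3855 + 5138 = 8993 m/s.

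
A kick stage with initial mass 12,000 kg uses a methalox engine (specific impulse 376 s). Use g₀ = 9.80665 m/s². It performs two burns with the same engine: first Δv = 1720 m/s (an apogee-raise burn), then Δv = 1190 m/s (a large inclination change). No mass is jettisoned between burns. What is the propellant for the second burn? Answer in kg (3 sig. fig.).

v_e = Isp · g₀ = 376 × 9.80665 = 3687.3 m/s.
After the first burn: m = 12000 × exp(−1720/3687.3) = 12000 × 0.62721 = 7,526.52 kg.
After the second burn: m = 7,526.52 × exp(−1190/3687.3) = 7,526.52 × 0.72417 = 5,450.48 kg.
Second-burn propellant = 7,526.52 − 5,450.48 = 2,076.04 kg.

propellant for the second burn ≈ 2080 kg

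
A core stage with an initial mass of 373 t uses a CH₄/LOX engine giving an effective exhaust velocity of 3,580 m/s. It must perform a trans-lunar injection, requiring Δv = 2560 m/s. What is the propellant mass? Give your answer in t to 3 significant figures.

Using Δv = v_e ln(m₀/m_f): m₀/m_f = exp(Δv / v_e) = exp(2560 / 3580.0) = exp(0.7151) = 2.0444.
m_f = 373 / 2.0444 = 182.45 t, so propellant = m₀ − m_f = 373 − 182.45 = 190.55 t.

propellant mass ≈ 191 t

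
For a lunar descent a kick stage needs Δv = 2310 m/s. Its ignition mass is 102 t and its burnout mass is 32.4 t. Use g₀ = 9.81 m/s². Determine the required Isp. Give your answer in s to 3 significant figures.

Isp ≈ 205 s

ln(m₀/m_f) = ln(102000/32400) = ln(3.148) = 1.1468.
By the Tsiolkovsky rocket equation, v_e = Δv / ln(m₀/m_f) = 2310 / 1.1468 = 2014.3 m/s.
Isp = v_e / g₀ = 2014.3 / 9.81 = 205.3 s.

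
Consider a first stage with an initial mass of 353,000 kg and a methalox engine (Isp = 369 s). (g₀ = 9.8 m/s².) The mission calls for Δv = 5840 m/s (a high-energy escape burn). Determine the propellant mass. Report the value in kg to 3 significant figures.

v_e = Isp · g₀ = 369 × 9.8 = 3616.2 m/s.
From the ideal rocket equation, m₀/m_f = exp(Δv / v_e) = exp(5840 / 3616.2) = exp(1.6150) = 5.0277.
m_f = 353,000 / 5.0277 = 70,211 kg, so propellant = m₀ − m_f = 353,000 − 70,211 = 282,789 kg.

propellant mass ≈ 283000 kg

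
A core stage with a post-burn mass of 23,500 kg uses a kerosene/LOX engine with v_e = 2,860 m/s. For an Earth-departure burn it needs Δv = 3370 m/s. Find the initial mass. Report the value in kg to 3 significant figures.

Using Δv = v_e ln(m₀/m_f): m₀/m_f = exp(Δv / v_e) = exp(3370 / 2860.0) = exp(1.1783) = 3.2489.
m₀ = m_f × 3.2489 = 23,500 × 3.2489 = 76,349.2 kg.

initial mass ≈ 76300 kg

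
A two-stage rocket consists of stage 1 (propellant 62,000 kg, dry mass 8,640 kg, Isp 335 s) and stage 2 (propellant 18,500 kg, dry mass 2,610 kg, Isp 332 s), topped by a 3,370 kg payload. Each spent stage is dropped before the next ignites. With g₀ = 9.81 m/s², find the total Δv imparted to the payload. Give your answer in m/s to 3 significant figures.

Δv ≈ 8060 m/s

Ignition mass of stage 1 = 62,000+8,640 + 18,500+2,610 + 3,370 = 95,120 kg.
Stage 1: m₀ = 95,120 kg, m_f = 95,120 − 62,000 = 33,120 kg; Δv = 335×9.81×ln(2.872) = 3286.4×1.0550 ≈ 3467 m/s.
Stage 2: m₀ = 24,480 kg, m_f = 24,480 − 18,500 = 5,980 kg; Δv = 332×9.81×ln(4.094) = 3256.9×1.4094 ≈ 4590 m/s.
Total Δv = 3467 + 4590 = 8057 m/s.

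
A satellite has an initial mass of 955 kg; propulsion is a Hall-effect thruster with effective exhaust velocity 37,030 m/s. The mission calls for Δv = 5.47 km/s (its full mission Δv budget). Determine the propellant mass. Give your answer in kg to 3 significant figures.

m₀/m_f = exp(Δv / v_e) = exp(5470 / 37030.0) = exp(0.1477) = 1.1592.
m_f = 955 / 1.1592 = 823.844 kg, so propellant = m₀ − m_f = 955 − 823.844 = 131.156 kg.

propellant mass ≈ 131 kg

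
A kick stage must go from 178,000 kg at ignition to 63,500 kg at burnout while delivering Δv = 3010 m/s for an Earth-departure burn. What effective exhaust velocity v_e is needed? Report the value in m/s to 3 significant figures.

v_e ≈ 2920 m/s

ln(m₀/m_f) = ln(178000/63500) = ln(2.803) = 1.0307.
By the Tsiolkovsky rocket equation, v_e = Δv / ln(m₀/m_f) = 3010 / 1.0307 = 2920.2 m/s.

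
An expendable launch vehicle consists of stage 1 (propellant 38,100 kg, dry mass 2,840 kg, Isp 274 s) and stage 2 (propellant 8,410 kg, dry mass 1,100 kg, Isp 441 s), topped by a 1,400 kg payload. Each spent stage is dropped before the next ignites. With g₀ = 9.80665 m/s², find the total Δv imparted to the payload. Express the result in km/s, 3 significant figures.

Δv ≈ 9.94 km/s

Ignition mass of stage 1 = 38,100+2,840 + 8,410+1,100 + 1,400 = 51,850 kg.
Stage 1: m₀ = 51,850 kg, m_f = 51,850 − 38,100 = 13,750 kg; Δv = 274×9.80665×ln(3.771) = 2687.0×1.3273 ≈ 3567 m/s.
Stage 2: m₀ = 10,910 kg, m_f = 10,910 − 8,410 = 2,500 kg; Δv = 441×9.80665×ln(4.364) = 4324.7×1.4734 ≈ 6372 m/s.
Total Δv = 3567 + 6372 = 9939 m/s.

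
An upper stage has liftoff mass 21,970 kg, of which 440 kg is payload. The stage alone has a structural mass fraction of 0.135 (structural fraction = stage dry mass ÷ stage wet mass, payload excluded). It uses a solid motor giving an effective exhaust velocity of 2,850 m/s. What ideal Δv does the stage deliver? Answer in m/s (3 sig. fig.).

Δv ≈ 5360 m/s

Stage wet mass = m₀ − payload = 21,970 − 440 = 21,530 kg.
Stage dry mass = ε × stage wet mass = 0.135 × 21,530 = 2,906.55 kg.
Burnout mass m_f = stage dry + payload = 2,906.55 + 440 = 3,346.55 kg.
From the ideal rocket equation, Δv = v_e · ln(21,970/3,346.55) = 2850.0 × ln(6.565) = 2850.0 × 1.8817 ≈ 5363 m/s.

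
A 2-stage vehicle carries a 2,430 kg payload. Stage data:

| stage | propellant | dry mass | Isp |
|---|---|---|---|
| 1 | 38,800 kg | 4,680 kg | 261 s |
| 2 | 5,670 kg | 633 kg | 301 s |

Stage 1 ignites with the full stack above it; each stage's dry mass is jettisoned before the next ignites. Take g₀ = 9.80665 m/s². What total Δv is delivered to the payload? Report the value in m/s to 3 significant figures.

Ignition mass of stage 1 = 38,800+4,680 + 5,670+633 + 2,430 = 52,213 kg.
Stage 1: m₀ = 52,213 kg, m_f = 52,213 − 38,800 = 13,413 kg; Δv = 261×9.80665×ln(3.893) = 2559.5×1.3591 ≈ 3479 m/s.
Stage 2: m₀ = 8,733 kg, m_f = 8,733 − 5,670 = 3,063 kg; Δv = 301×9.80665×ln(2.851) = 2951.8×1.0477 ≈ 3093 m/s.
Total Δv = 3479 + 3093 = 6572 m/s.

Δv ≈ 6570 m/s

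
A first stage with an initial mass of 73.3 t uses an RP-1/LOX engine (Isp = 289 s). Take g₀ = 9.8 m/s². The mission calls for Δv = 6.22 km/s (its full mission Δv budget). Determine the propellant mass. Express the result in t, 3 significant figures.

v_e = Isp · g₀ = 289 × 9.8 = 2832.2 m/s.
By the Tsiolkovsky rocket equation, m₀/m_f = exp(Δv / v_e) = exp(6220 / 2832.2) = exp(2.1962) = 8.9905.
m_f = 73.3 / 8.9905 = 8.15305 t, so propellant = m₀ − m_f = 73.3 − 8.15305 = 65.14695 t.

propellant mass ≈ 65.1 t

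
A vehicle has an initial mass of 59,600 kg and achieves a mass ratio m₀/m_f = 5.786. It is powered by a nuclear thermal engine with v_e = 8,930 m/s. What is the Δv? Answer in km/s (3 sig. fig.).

Δv ≈ 15.7 km/s

Rocket equation: Δv = v_e · ln(5.786) = 8930.0 × 1.7554 ≈ 15676.1 m/s.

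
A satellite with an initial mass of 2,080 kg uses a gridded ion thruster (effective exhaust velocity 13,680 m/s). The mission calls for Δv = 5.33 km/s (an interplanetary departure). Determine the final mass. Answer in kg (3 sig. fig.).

final mass ≈ 1410 kg

m₀/m_f = exp(Δv / v_e) = exp(5330 / 13680.0) = exp(0.3896) = 1.4764.
m_f = m₀ / 1.4764 = 2,080 / 1.4764 = 1,408.83 kg.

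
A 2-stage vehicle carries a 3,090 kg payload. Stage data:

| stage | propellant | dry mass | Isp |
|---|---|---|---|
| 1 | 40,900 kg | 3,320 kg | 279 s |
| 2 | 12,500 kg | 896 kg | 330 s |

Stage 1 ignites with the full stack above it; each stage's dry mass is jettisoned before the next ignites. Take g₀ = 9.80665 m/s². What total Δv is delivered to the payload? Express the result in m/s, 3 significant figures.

Δv ≈ 7660 m/s

Ignition mass of stage 1 = 40,900+3,320 + 12,500+896 + 3,090 = 60,706 kg.
Stage 1: m₀ = 60,706 kg, m_f = 60,706 − 40,900 = 19,806 kg; Δv = 279×9.80665×ln(3.065) = 2736.1×1.1201 ≈ 3065 m/s.
Stage 2: m₀ = 16,486 kg, m_f = 16,486 − 12,500 = 3,986 kg; Δv = 330×9.80665×ln(4.136) = 3236.2×1.4197 ≈ 4595 m/s.
Total Δv = 3065 + 4595 = 7660 m/s.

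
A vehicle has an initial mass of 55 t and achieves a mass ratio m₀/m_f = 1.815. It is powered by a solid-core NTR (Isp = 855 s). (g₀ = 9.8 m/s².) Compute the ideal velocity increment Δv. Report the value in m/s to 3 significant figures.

Δv ≈ 4990 m/s

v_e = Isp · g₀ = 855 × 9.8 = 8379.0 m/s.
By the Tsiolkovsky rocket equation, Δv = v_e · ln(1.815) = 8379.0 × 0.5961 ≈ 4994.6 m/s.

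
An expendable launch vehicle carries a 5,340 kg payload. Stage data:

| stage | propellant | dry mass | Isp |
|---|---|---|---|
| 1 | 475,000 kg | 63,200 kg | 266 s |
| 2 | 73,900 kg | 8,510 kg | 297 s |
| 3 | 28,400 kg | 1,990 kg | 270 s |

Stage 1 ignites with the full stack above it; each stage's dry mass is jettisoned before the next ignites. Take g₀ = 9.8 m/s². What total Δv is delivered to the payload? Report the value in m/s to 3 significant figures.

Δv ≈ 10400 m/s

Ignition mass of stage 1 = 475,000+63,200 + 73,900+8,510 + 28,400+1,990 + 5,340 = 656,340 kg.
Stage 1: m₀ = 656,340 kg, m_f = 656,340 − 475,000 = 181,340 kg; Δv = 266×9.8×ln(3.619) = 2606.8×1.2863 ≈ 3353 m/s.
Stage 2: m₀ = 118,140 kg, m_f = 118,140 − 73,900 = 44,240 kg; Δv = 297×9.8×ln(2.67) = 2910.6×0.9822 ≈ 2859 m/s.
Stage 3: m₀ = 35,730 kg, m_f = 35,730 − 28,400 = 7,330 kg; Δv = 270×9.8×ln(4.874) = 2646.0×1.5840 ≈ 4191 m/s.
Total Δv = 3353 + 2859 + 4191 = 10403 m/s.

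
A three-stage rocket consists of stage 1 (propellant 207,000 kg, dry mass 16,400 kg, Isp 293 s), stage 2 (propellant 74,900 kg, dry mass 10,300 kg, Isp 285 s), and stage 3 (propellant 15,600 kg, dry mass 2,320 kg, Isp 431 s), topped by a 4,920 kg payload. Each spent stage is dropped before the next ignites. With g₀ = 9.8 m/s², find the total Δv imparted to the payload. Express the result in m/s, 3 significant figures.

Ignition mass of stage 1 = 207,000+16,400 + 74,900+10,300 + 15,600+2,320 + 4,920 = 331,440 kg.
Stage 1: m₀ = 331,440 kg, m_f = 331,440 − 207,000 = 124,440 kg; Δv = 293×9.8×ln(2.663) = 2871.4×0.9796 ≈ 2813 m/s.
Stage 2: m₀ = 108,040 kg, m_f = 108,040 − 74,900 = 33,140 kg; Δv = 285×9.8×ln(3.26) = 2793.0×1.1818 ≈ 3301 m/s.
Stage 3: m₀ = 22,840 kg, m_f = 22,840 − 15,600 = 7,240 kg; Δv = 431×9.8×ln(3.155) = 4223.8×1.1489 ≈ 4853 m/s.
Total Δv = 2813 + 3301 + 4853 = 10967 m/s.

Δv ≈ 11000 m/s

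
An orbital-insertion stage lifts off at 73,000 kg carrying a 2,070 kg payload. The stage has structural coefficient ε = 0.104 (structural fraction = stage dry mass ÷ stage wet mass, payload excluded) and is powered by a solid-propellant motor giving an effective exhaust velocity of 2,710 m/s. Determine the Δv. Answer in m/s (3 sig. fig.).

Stage wet mass = m₀ − payload = 73,000 − 2,070 = 70,930 kg.
Stage dry mass = ε × stage wet mass = 0.104 × 70,930 = 7,376.72 kg.
Burnout mass m_f = stage dry + payload = 7,376.72 + 2,070 = 9,446.72 kg.
Using Δv = v_e ln(m₀/m_f): Δv = v_e · ln(73,000/9,446.72) = 2710.0 × ln(7.728) = 2710.0 × 2.0448 ≈ 5541 m/s.

Δv ≈ 5540 m/s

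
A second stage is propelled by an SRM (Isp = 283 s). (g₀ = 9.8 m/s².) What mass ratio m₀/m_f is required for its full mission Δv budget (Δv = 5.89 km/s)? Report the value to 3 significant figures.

v_e = Isp · g₀ = 283 × 9.8 = 2773.4 m/s.
From the ideal rocket equation, m₀/m_f = exp(Δv / v_e) = exp(5890 / 2773.4) = exp(2.1237) = 8.3624.

mass ratio ≈ 8.36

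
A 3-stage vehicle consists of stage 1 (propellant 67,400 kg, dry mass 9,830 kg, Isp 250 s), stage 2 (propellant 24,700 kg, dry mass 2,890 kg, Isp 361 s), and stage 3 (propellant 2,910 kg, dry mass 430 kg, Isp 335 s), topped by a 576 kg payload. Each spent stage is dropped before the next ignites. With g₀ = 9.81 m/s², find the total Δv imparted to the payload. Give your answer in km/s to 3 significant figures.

Ignition mass of stage 1 = 67,400+9,830 + 24,700+2,890 + 2,910+430 + 576 = 108,736 kg.
Stage 1: m₀ = 108,736 kg, m_f = 108,736 − 67,400 = 41,336 kg; Δv = 250×9.81×ln(2.631) = 2452.5×0.9672 ≈ 2372 m/s.
Stage 2: m₀ = 31,506 kg, m_f = 31,506 − 24,700 = 6,806 kg; Δv = 361×9.81×ln(4.629) = 3541.4×1.5324 ≈ 5427 m/s.
Stage 3: m₀ = 3,916 kg, m_f = 3,916 − 2,910 = 1,006 kg; Δv = 335×9.81×ln(3.893) = 3286.4×1.3591 ≈ 4466 m/s.
Total Δv = 2372 + 5427 + 4466 = 12265 m/s.

Δv ≈ 12.3 km/s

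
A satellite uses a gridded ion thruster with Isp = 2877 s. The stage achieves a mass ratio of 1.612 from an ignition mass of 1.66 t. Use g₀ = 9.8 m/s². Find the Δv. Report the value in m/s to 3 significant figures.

Δv ≈ 13500 m/s

v_e = Isp · g₀ = 2877 × 9.8 = 28194.6 m/s.
Rocket equation: Δv = v_e · ln(1.612) = 28194.6 × 0.4775 ≈ 13462.2 m/s.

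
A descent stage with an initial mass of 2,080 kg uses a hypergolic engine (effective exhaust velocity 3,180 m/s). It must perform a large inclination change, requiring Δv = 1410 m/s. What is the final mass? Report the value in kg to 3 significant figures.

final mass ≈ 1340 kg

From the ideal rocket equation, m₀/m_f = exp(Δv / v_e) = exp(1410 / 3180.0) = exp(0.4434) = 1.5580.
m_f = m₀ / 1.5580 = 2,080 / 1.5580 = 1,335.04 kg.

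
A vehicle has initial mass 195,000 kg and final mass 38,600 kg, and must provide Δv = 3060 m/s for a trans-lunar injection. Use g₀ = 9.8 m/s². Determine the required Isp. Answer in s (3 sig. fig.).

Isp ≈ 193 s

ln(m₀/m_f) = ln(195000/38600) = ln(5.052) = 1.6197.
Using Δv = v_e ln(m₀/m_f): v_e = Δv / ln(m₀/m_f) = 3060 / 1.6197 = 1889.2 m/s.
Isp = v_e / g₀ = 1889.2 / 9.8 = 192.8 s.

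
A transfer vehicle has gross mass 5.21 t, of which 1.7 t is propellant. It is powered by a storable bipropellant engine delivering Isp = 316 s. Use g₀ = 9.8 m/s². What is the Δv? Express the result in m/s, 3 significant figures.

Δv ≈ 1220 m/s

v_e = Isp · g₀ = 316 × 9.8 = 3096.8 m/s.
m_f = m₀ − m_prop = 5.21 − 1.7 = 3.51 t.
Rocket equation: Δv = v_e · ln(m₀/m_f) = 3096.8 × ln(1.484) = 3096.8 × 0.3950 ≈ 1223.1 m/s.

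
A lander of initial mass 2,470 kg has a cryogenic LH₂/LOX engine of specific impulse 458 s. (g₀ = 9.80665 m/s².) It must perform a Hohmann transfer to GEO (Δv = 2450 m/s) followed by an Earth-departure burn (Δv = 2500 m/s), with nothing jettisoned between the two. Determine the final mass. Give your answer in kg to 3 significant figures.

v_e = Isp · g₀ = 458 × 9.80665 = 4491.4 m/s.
After the first burn: m = 2470 × exp(−2450/4491.4) = 2470 × 0.57956 = 1,431.51 kg.
After the second burn: m = 1,431.51 × exp(−2500/4491.4) = 1,431.51 × 0.57315 = 820.47 kg.

final mass ≈ 820 kg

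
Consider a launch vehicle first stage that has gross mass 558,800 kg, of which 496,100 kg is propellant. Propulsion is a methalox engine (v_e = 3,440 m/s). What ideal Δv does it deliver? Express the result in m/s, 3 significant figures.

m_f = m₀ − m_prop = 558,800 − 496,100 = 62,700 kg.
Δv = v_e · ln(m₀/m_f) = 3440.0 × ln(8.912) = 3440.0 × 2.1874 ≈ 7524.8 m/s.

Δv ≈ 7520 m/s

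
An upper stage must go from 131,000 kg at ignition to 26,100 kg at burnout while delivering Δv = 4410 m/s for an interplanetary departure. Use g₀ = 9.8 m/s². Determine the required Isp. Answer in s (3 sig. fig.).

ln(m₀/m_f) = ln(131000/26100) = ln(5.019) = 1.6133.
v_e = Δv / ln(m₀/m_f) = 4410 / 1.6133 = 2733.6 m/s.
Isp = v_e / g₀ = 2733.6 / 9.8 = 278.9 s.

Isp ≈ 279 s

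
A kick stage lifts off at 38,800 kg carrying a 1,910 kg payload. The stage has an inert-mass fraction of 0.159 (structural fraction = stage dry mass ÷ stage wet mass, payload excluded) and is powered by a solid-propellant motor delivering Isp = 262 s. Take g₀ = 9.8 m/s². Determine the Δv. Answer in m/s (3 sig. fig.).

Stage wet mass = m₀ − payload = 38,800 − 1,910 = 36,890 kg.
Stage dry mass = ε × stage wet mass = 0.159 × 36,890 = 5,865.51 kg.
Burnout mass m_f = stage dry + payload = 5,865.51 + 1,910 = 7,775.51 kg.
v_e = Isp · g₀ = 262 × 9.8 = 2567.6 m/s.
Using Δv = v_e ln(m₀/m_f): Δv = v_e · ln(38,800/7,775.51) = 2567.6 × ln(4.99) = 2567.6 × 1.6074 ≈ 4127 m/s.

Δv ≈ 4130 m/s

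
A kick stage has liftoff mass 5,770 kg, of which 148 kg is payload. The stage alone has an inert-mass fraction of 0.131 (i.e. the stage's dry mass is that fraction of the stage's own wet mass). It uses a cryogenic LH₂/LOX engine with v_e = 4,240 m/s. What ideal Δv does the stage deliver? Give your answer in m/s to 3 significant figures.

Stage wet mass = m₀ − payload = 5,770 − 148 = 5,622 kg.
Stage dry mass = ε × stage wet mass = 0.131 × 5,622 = 736.482 kg.
Burnout mass m_f = stage dry + payload = 736.482 + 148 = 884.482 kg.
Δv = v_e · ln(5,770/884.482) = 4240.0 × ln(6.524) = 4240.0 × 1.8754 ≈ 7952 m/s.

Δv ≈ 7950 m/s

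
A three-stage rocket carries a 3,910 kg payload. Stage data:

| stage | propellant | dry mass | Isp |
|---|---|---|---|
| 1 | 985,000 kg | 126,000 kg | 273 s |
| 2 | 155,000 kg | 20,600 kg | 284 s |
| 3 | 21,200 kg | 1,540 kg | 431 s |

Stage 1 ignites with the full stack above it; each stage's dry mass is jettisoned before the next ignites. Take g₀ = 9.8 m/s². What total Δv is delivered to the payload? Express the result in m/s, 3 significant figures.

Δv ≈ 14500 m/s

Ignition mass of stage 1 = 985,000+126,000 + 155,000+20,600 + 21,200+1,540 + 3,910 = 1,313,250 kg.
Stage 1: m₀ = 1,313,250 kg, m_f = 1,313,250 − 985,000 = 328,250 kg; Δv = 273×9.8×ln(4.001) = 2675.4×1.3865 ≈ 3709 m/s.
Stage 2: m₀ = 202,250 kg, m_f = 202,250 − 155,000 = 47,250 kg; Δv = 284×9.8×ln(4.28) = 2783.2×1.4541 ≈ 4047 m/s.
Stage 3: m₀ = 26,650 kg, m_f = 26,650 − 21,200 = 5,450 kg; Δv = 431×9.8×ln(4.89) = 4223.8×1.5872 ≈ 6704 m/s.
Total Δv = 3709 + 4047 + 6704 = 14460 m/s.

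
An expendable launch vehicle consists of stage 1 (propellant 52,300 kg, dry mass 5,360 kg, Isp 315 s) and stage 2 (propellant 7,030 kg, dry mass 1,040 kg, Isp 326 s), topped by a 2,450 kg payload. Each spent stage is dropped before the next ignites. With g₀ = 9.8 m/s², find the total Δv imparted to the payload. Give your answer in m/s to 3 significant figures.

Ignition mass of stage 1 = 52,300+5,360 + 7,030+1,040 + 2,450 = 68,180 kg.
Stage 1: m₀ = 68,180 kg, m_f = 68,180 − 52,300 = 15,880 kg; Δv = 315×9.8×ln(4.293) = 3087.0×1.4571 ≈ 4498 m/s.
Stage 2: m₀ = 10,520 kg, m_f = 10,520 − 7,030 = 3,490 kg; Δv = 326×9.8×ln(3.014) = 3194.8×1.1034 ≈ 3525 m/s.
Total Δv = 4498 + 3525 = 8023 m/s.

Δv ≈ 8020 m/s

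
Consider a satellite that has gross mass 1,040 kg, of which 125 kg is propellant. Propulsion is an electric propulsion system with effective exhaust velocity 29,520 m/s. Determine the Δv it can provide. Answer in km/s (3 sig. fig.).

m_f = m₀ − m_prop = 1,040 − 125 = 915 kg.
From the ideal rocket equation, Δv = v_e · ln(m₀/m_f) = 29520.0 × ln(1.137) = 29520.0 × 0.1281 ≈ 3780.1 m/s.

Δv ≈ 3.78 km/s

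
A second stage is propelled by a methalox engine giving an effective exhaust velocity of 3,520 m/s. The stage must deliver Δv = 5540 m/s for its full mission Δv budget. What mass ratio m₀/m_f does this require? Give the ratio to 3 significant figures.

mass ratio ≈ 4.83

By the Tsiolkovsky rocket equation, m₀/m_f = exp(Δv / v_e) = exp(5540 / 3520.0) = exp(1.5739) = 4.8253.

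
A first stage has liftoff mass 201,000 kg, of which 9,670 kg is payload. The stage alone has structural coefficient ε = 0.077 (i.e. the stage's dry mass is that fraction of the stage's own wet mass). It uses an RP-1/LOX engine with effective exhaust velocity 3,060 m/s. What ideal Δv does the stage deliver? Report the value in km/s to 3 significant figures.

Δv ≈ 6.45 km/s

Stage wet mass = m₀ − payload = 201,000 − 9,670 = 191,330 kg.
Stage dry mass = ε × stage wet mass = 0.077 × 191,330 = 14,732.4 kg.
Burnout mass m_f = stage dry + payload = 14,732.4 + 9,670 = 24,402.4 kg.
Using Δv = v_e ln(m₀/m_f): Δv = v_e · ln(201,000/24,402.4) = 3060.0 × ln(8.237) = 3060.0 × 2.1086 ≈ 6452 m/s.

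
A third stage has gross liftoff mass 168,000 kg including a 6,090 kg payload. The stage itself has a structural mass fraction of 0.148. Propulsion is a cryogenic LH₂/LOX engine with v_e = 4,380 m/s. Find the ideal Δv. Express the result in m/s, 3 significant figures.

Stage wet mass = m₀ − payload = 168,000 − 6,090 = 161,910 kg.
Stage dry mass = ε × stage wet mass = 0.148 × 161,910 = 23,962.7 kg.
Burnout mass m_f = stage dry + payload = 23,962.7 + 6,090 = 30,052.7 kg.
From the ideal rocket equation, Δv = v_e · ln(168,000/30,052.7) = 4380.0 × ln(5.59) = 4380.0 × 1.7210 ≈ 7538 m/s.

Δv ≈ 7540 m/s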